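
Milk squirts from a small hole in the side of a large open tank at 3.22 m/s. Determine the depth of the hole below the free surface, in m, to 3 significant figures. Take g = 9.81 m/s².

h = 0.528 m

Inverting v = √(2gh) gives h = v² / 2g.
h = 3.22²/(2·9.81) = 10.4/19.62 = 0.528 m.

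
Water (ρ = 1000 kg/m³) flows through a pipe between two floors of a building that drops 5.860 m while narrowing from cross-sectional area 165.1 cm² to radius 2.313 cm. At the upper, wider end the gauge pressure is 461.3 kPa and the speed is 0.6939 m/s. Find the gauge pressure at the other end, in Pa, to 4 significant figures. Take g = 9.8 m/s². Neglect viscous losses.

By continuity, v₂ = v₁·A₁/A₂ = 0.6939·(165.1/16.81) = 6.816 m/s.
Bernoulli: P₁ + ½ρv₁² + ρg h₁ = P₂ + ½ρv₂² + ρg h₂, so P₂ = P₁ + ½ρ(v₁² − v₂²) − ρg(h₂ − h₁).
P₂ = 461300 + ½·1000·(0.6939² − 6.816²) − 1000·9.8·(−5.860) = 461300 + (-22990) − (-57430) = 495700 Pa.

495700 Pa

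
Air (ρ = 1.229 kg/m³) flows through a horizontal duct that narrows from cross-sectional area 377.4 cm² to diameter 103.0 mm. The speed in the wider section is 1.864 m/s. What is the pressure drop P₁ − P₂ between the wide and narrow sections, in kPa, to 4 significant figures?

Continuity gives A₁v₁ = A₂v₂, so v₂ = (377.4 cm²)/(83.32 cm²) × 1.864 m/s = 8.443 m/s.
The pipe is horizontal, so Bernoulli reduces to P₁ + ½ρv₁² = P₂ + ½ρv₂².
P₁ − P₂ = ½·1.229·(8.443² − 1.864²) = ½·1.229·67.81 = 41.67 Pa.

0.04167 kPa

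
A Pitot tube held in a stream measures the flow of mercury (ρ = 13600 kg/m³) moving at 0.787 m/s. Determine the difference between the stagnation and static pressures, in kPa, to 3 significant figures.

The dynamic pressure equals the rise in static pressure at the stagnation point: ΔP = ½ρv².
ΔP = ½·13600·0.787² = 4210 Pa.

ΔP = 4.21 kPa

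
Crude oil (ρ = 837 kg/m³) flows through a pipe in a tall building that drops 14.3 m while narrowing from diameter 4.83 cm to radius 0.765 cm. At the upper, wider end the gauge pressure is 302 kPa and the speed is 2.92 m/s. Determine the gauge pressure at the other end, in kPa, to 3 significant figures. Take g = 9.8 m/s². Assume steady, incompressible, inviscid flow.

By continuity, v₂ = v₁·A₁/A₂ = 2.92·(18.3/1.84) = 29.1 m/s.
Applying Bernoulli between the two ends and solving for P₂: P₂ = P₁ + ½ρ(v₁² − v₂²) − ρgΔh.
P₂ = 302000 + ½·837·(2.92² − 29.1²) − 837·9.8·(−14.3) = 302000 + (-351000) − (-117000) = 68500 Pa.

P₂ = 68.5 kPa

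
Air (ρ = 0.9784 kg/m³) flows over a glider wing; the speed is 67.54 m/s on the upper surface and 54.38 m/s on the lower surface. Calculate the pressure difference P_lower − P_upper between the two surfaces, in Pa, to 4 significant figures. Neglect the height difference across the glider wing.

Bernoulli (same height): P_lower − P_upper = ½ρ(v_upper² − v_lower²).
ΔP = ½·0.9784·(67.54² − 54.38²) = 784.9 Pa.

784.9 Pa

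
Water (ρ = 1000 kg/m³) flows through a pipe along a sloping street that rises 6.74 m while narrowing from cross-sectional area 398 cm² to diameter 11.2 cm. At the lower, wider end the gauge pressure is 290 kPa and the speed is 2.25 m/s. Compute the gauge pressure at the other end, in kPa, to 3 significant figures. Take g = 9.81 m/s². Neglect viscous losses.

Continuity gives A₁v₁ = A₂v₂, so v₂ = (398 cm²)/(98.5 cm²) × 2.25 m/s = 9.09 m/s.
Bernoulli: P₁ + ½ρv₁² + ρg h₁ = P₂ + ½ρv₂² + ρg h₂, so P₂ = P₁ + ½ρ(v₁² − v₂²) − ρg(h₂ − h₁).
P₂ = 290000 + ½·1000·(2.25² − 9.09²) − 1000·9.81·(+6.74) = 290000 + (-38800) − (66100) = 185000 Pa.

185 kPa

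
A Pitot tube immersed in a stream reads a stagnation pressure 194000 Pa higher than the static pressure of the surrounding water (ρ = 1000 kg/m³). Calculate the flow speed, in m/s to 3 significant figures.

v ≈ 19.7 m/s

Bernoulli between the free stream and the stagnation point: ½ρv² = P_stag − P_static.
v = √(2ΔP/ρ) = √(2·194000/1000) = 19.7 m/s.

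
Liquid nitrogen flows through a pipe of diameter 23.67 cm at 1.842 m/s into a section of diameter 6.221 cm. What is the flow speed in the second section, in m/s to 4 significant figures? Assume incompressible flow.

Continuity gives A₁v₁ = A₂v₂, so v₂ = (440.0 cm²)/(30.40 cm²) × 1.842 m/s = 26.67 m/s.

v₂ ≈ 26.67 m/s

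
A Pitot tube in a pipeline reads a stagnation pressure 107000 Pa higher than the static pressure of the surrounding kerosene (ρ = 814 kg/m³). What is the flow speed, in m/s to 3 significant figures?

Bernoulli between the free stream and the stagnation point: ½ρv² = P_stag − P_static.
v = √(2ΔP/ρ) = √(2·107000/814) = 16.2 m/s.

v = 16.2 m/s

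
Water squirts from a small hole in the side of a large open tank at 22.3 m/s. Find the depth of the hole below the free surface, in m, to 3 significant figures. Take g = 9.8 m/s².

For a small hole in a large open tank, ½v² = gh, giving h = v²/(2g).
h = 22.3²/(2·9.8) = 497/19.60 = 25.4 m.

25.4 m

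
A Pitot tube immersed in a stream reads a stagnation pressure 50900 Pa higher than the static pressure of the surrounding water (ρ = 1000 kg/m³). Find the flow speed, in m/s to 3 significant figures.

At the stagnation point the flow is brought to rest, so Bernoulli gives P_stag − P_static = ½ρv².
v = √(2ΔP/ρ) = √(2·50900/1000) = 10.1 m/s.

v ≈ 10.1 m/s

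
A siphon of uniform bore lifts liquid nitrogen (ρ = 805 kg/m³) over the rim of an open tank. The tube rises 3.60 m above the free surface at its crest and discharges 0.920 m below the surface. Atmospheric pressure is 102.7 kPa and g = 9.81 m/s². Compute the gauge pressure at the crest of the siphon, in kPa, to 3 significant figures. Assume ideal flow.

From the surface to the outlet (both open to atmosphere, surface at rest): v = √(2g·h_out) = √(2·9.81·0.920) = 4.25 m/s.
The bore is uniform, so the speed at the crest is the same v. Bernoulli surface→crest: P_atm = P_top + ½ρv² + ρg·h_top.
P_top = 102700 − ½·805·4.25² − 805·9.81·3.60 = 67000 Pa. So P_gauge = P_top − P_atm = -35700 Pa.

P_gauge = -35.7 kPa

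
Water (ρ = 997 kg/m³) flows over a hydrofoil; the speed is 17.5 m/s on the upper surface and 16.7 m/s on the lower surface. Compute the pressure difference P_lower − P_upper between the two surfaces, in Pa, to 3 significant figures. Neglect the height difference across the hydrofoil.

With negligible Δh, P + ½ρv² is constant, so P_low − P_up = ½ρ(v_up² − v_low²).
ΔP = ½·997·(17.5² − 16.7²) = 13600 Pa.

ΔP ≈ 13600 Pa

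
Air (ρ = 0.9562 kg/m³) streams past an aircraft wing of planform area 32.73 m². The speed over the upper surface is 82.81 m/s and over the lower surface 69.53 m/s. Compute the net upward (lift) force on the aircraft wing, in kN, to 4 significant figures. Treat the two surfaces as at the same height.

From P + ½ρv² = const at equal height, P_low − P_up = ½ρ(v_up² − v_low²).
ΔP = ½·0.9562·(82.81² − 69.53²) = 967.2 Pa.
Lift = ΔP · A = 967.2 × 32.73 = 31660 N.

F = 31.66 kN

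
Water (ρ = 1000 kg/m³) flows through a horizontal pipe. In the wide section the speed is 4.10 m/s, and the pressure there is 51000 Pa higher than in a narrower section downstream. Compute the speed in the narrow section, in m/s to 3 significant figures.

v₂ ≈ 10.9 m/s

With h₁ = h₂, rearranging Bernoulli gives v₂ = √(v₁² + 2ΔP/ρ).
v₂ = √(4.10² + 2·51000/1000) = √(16.8 + 102) = 10.9 m/s.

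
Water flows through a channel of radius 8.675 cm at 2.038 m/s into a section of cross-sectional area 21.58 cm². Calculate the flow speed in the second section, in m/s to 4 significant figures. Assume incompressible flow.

22.33 m/s

Continuity gives A₁v₁ = A₂v₂, so v₂ = (236.4 cm²)/(21.58 cm²) × 2.038 m/s = 22.33 m/s.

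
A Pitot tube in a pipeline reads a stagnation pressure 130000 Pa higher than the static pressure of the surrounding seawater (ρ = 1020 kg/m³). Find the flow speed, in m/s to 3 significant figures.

The dynamic pressure equals the rise in static pressure at the stagnation point: ΔP = ½ρv².
v = √(2ΔP/ρ) = √(2·130000/1020) = 16.0 m/s.

16.0 m/s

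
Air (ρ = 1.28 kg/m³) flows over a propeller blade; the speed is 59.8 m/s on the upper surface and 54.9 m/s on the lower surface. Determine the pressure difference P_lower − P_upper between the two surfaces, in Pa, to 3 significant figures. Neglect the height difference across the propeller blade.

Bernoulli (same height): P_lower − P_upper = ½ρ(v_upper² − v_lower²).
ΔP = ½·1.28·(59.8² − 54.9²) = 360 Pa.

ΔP ≈ 360 Pa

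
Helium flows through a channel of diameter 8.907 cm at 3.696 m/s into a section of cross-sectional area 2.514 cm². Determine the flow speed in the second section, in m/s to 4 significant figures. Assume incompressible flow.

Mass conservation (A₁v₁ = A₂v₂) gives v₂ = 3.696 × 62.31/2.514 = 91.61 m/s.

v₂ ≈ 91.61 m/s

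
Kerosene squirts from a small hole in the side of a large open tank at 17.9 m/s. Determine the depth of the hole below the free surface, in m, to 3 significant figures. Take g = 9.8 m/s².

For a small hole in a large open tank, ½v² = gh, giving h = v²/(2g).
h = 17.9²/(2·9.8) = 320/19.60 = 16.3 m.

16.3 m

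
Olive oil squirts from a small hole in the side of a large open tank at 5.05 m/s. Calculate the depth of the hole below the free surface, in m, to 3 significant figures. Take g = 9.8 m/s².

h = 1.30 m

For a small hole in a large open tank, ½v² = gh, giving h = v²/(2g).
h = 5.05²/(2·9.8) = 25.5/19.60 = 1.30 m.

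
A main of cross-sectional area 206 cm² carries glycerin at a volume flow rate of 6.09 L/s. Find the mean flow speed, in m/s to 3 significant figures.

Q = 6.09 L/s = 0.00609 m³/s.
v = Q/A = 0.00609 / 0.0206 = 0.296 m/s.

v ≈ 0.296 m/s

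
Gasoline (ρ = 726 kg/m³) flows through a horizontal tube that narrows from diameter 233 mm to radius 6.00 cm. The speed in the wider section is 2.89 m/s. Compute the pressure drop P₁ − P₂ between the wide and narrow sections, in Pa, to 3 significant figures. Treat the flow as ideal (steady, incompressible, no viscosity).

Mass conservation (A₁v₁ = A₂v₂) gives v₂ = 2.89 × 426/113 = 10.9 m/s.
Bernoulli (h₁ = h₂): P₁ − P₂ = ½ρ(v₂² − v₁²).
P₁ − P₂ = ½·726·(10.9² − 2.89²) = ½·726·110 = 40100 Pa.

ΔP ≈ 40100 Pa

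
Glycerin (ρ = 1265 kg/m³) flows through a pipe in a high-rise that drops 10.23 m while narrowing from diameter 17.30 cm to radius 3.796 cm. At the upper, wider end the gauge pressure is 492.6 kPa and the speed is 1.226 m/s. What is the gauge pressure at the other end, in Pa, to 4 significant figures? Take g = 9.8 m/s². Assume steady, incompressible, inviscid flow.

Continuity gives A₁v₁ = A₂v₂, so v₂ = (235.1 cm²)/(45.27 cm²) × 1.226 m/s = 6.366 m/s.
Bernoulli: P₁ + ½ρv₁² + ρg h₁ = P₂ + ½ρv₂² + ρg h₂, so P₂ = P₁ + ½ρ(v₁² − v₂²) − ρg(h₂ − h₁).
P₂ = 492600 + ½·1265·(1.226² − 6.366²) − 1265·9.8·(−10.23) = 492600 + (-24680) − (-126800) = 594700 Pa.

P₂ ≈ 594700 Pa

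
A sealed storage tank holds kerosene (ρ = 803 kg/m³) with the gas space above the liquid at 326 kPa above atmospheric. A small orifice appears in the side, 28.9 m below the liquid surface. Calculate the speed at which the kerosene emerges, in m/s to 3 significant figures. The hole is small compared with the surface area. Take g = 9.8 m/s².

Take point 1 at the surface (v₁ ≈ 0) and point 2 at the hole (at atmospheric pressure). Bernoulli: P₁ + ρg h = P_atm + ½ρv₂².
With P₁ − P_atm = 326000 Pa, v₂ = √(2gh + 2ΔP/ρ) = √(2·9.8·28.9 + 2·326000/803) = 37.1 m/s.

v ≈ 37.1 m/s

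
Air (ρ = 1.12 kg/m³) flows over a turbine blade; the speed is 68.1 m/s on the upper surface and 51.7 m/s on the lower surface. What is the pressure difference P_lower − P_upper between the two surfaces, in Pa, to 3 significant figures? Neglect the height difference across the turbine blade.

With negligible Δh, P + ½ρv² is constant, so P_low − P_up = ½ρ(v_up² − v_low²).
ΔP = ½·1.12·(68.1² − 51.7²) = 1100 Pa.

ΔP ≈ 1100 Pa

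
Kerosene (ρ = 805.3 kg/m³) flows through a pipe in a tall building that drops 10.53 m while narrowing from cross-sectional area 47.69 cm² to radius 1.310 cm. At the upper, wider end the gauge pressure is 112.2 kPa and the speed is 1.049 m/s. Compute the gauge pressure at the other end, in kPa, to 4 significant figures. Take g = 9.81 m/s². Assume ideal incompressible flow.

161.2 kPa

By continuity, v₂ = v₁·A₁/A₂ = 1.049·(47.69/5.391) = 9.279 m/s.
Energy conservation along the streamline gives P₂ = P₁ − ½ρ(v₂² − v₁²) − ρg(h₂ − h₁).
P₂ = 112200 + ½·805.3·(1.049² − 9.279²) − 805.3·9.81·(−10.53) = 112200 + (-34230) − (-83190) = 161200 Pa.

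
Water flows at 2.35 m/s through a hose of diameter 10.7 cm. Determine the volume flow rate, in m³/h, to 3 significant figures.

Q = A·v = 0.00899 m² × 2.35 m/s = 0.0211 m³/s.
Converting: 0.0211 m³/s × 3600 = 76.1 m³/h.

Q = 76.1 m³/h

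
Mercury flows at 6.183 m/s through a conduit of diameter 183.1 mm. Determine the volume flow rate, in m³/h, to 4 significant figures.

Q = A·v = 0.02633 m² × 6.183 m/s = 0.1628 m³/s.
Converting: 0.1628 m³/s × 3600 = 586.1 m³/h.

Q ≈ 586.1 m³/h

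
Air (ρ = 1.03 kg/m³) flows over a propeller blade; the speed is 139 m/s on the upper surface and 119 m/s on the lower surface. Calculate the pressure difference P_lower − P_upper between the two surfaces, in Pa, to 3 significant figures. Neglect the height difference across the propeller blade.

2660 Pa

Bernoulli (same height): P_lower − P_upper = ½ρ(v_upper² − v_lower²).
ΔP = ½·1.03·(139² − 119²) = 2660 Pa.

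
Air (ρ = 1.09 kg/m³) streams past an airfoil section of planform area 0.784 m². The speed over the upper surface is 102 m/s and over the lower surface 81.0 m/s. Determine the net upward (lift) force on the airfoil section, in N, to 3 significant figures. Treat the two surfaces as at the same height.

F = 1640 N

From P + ½ρv² = const at equal height, P_low − P_up = ½ρ(v_up² − v_low²).
ΔP = ½·1.09·(102² − 81.0²) = 2090 Pa.
Lift = ΔP · A = 2090 × 0.784 = 1640 N.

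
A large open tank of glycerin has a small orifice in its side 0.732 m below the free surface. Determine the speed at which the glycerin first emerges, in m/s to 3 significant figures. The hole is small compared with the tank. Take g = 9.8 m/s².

v = 3.79 m/s

Torricelli's result v = √(2gh) gives v = √(2·9.8·0.732) = 3.79 m/s.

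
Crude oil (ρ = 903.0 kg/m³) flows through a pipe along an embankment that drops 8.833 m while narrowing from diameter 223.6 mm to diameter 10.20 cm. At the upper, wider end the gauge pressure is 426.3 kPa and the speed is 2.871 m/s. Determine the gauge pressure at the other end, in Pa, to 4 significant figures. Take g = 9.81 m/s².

By continuity, v₂ = v₁·A₁/A₂ = 2.871·(392.7/81.71) = 13.80 m/s.
Applying Bernoulli between the two ends and solving for P₂: P₂ = P₁ + ½ρ(v₁² − v₂²) − ρgΔh.
P₂ = 426300 + ½·903.0·(2.871² − 13.80²) − 903.0·9.81·(−8.833) = 426300 + (-82220) − (-78250) = 422300 Pa.

P₂ ≈ 422300 Pa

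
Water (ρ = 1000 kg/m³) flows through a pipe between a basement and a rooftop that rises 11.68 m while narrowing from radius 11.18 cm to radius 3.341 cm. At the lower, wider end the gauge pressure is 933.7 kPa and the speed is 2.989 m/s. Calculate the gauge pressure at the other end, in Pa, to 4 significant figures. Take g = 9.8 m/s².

P₂ = 263600 Pa

The volume flow rate is constant, so v₂ = (A₁/A₂)v₁ = (392.7/35.07)·2.989 = 33.47 m/s.
Bernoulli: P₁ + ½ρv₁² + ρg h₁ = P₂ + ½ρv₂² + ρg h₂, so P₂ = P₁ + ½ρ(v₁² − v₂²) − ρg(h₂ − h₁).
P₂ = 933700 + ½·1000·(2.989² − 33.47²) − 1000·9.8·(+11.68) = 933700 + (-555700) − (114500) = 263600 Pa.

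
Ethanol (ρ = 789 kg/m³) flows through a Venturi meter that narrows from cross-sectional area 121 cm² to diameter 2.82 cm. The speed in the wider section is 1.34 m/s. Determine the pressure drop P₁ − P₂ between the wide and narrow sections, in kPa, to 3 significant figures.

Continuity gives A₁v₁ = A₂v₂, so v₂ = (121 cm²)/(6.25 cm²) × 1.34 m/s = 26.0 m/s.
Along the horizontal streamline, P + ½ρv² is constant.
P₁ − P₂ = ½·789·(26.0² − 1.34²) = ½·789·672 = 265000 Pa.

ΔP ≈ 265 kPa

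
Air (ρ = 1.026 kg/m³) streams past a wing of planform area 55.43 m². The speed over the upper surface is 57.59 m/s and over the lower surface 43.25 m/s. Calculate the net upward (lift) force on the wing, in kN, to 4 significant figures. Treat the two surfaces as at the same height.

41.12 kN

The faster flow above has the lower pressure; Bernoulli (same height) gives ΔP = ½ρ(v_up² − v_low²).
ΔP = ½·1.026·(57.59² − 43.25²) = 741.8 Pa.
Lift = ΔP · A = 741.8 × 55.43 = 41120 N.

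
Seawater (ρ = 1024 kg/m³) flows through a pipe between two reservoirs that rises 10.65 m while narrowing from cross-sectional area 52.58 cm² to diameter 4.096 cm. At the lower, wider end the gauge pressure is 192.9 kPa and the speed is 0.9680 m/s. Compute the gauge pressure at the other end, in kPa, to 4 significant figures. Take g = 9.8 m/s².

The volume flow rate is constant, so v₂ = (A₁/A₂)v₁ = (52.58/13.18)·0.9680 = 3.863 m/s.
Energy conservation along the streamline gives P₂ = P₁ − ½ρ(v₂² − v₁²) − ρg(h₂ − h₁).
P₂ = 192900 + ½·1024·(0.9680² − 3.863²) − 1024·9.8·(+10.65) = 192900 + (-7159) − (106900) = 78870 Pa.

P₂ ≈ 78.87 kPa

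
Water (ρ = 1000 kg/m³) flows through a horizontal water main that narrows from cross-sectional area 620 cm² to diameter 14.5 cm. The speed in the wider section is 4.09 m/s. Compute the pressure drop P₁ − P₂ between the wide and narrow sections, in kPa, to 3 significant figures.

Mass conservation (A₁v₁ = A₂v₂) gives v₂ = 4.09 × 620/165 = 15.4 m/s.
The pipe is horizontal, so Bernoulli reduces to P₁ + ½ρv₁² = P₂ + ½ρv₂².
P₁ − P₂ = ½·1000·(15.4² − 4.09²) = ½·1000·219 = 110000 Pa.

ΔP = 110 kPa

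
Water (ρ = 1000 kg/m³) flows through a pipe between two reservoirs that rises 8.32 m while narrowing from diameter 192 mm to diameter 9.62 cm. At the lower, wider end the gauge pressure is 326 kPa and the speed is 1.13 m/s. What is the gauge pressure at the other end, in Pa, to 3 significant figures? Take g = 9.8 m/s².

235000 Pa

Mass conservation (A₁v₁ = A₂v₂) gives v₂ = 1.13 × 290/72.7 = 4.50 m/s.
Bernoulli: P₁ + ½ρv₁² + ρg h₁ = P₂ + ½ρv₂² + ρg h₂, so P₂ = P₁ + ½ρ(v₁² − v₂²) − ρg(h₂ − h₁).
P₂ = 326000 + ½·1000·(1.13² − 4.50²) − 1000·9.8·(+8.32) = 326000 + (-9490) − (81500) = 235000 Pa.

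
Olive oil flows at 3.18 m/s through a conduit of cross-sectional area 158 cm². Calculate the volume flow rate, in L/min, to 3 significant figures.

3010 L/min

Q = A·v = 0.0158 m² × 3.18 m/s = 0.0502 m³/s.
Converting: 0.0502 m³/s × 60000 = 3010 L/min.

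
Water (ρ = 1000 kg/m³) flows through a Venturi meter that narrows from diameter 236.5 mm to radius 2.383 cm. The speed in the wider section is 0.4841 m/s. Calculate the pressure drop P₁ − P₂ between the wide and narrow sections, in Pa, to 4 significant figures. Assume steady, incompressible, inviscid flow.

70930 Pa

The volume flow rate is constant, so v₂ = (A₁/A₂)v₁ = (439.3/17.84)·0.4841 = 11.92 m/s.
The pipe is horizontal, so Bernoulli reduces to P₁ + ½ρv₁² = P₂ + ½ρv₂².
P₁ − P₂ = ½·1000·(11.92² − 0.4841²) = ½·1000·141.9 = 70930 Pa.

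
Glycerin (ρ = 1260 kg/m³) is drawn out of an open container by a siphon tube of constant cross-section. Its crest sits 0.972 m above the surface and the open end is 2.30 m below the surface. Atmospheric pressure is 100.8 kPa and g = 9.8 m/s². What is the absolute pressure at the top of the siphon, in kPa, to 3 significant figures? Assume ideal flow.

60.4 kPa

The outlet speed comes from Torricelli: v = √(2g·2.30) = 6.71 m/s.
The bore is uniform, so the speed at the crest is the same v. Bernoulli surface→crest: P_atm = P_top + ½ρv² + ρg·h_top.
P_top = 100800 − ½·1260·6.71² − 1260·9.8·0.972 = 60400 Pa.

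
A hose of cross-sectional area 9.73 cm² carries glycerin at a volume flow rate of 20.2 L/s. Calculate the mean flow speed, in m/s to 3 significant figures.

20.8 m/s

Q = 20.2 L/s = 0.0202 m³/s.
v = Q/A = 0.0202 / 0.000973 = 20.8 m/s.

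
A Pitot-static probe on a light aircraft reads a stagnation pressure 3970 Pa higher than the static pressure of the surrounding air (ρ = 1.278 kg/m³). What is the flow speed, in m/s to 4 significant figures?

v = 78.82 m/s

Bernoulli between the free stream and the stagnation point: ½ρv² = P_stag − P_static.
v = √(2ΔP/ρ) = √(2·3970/1.278) = 78.82 m/s.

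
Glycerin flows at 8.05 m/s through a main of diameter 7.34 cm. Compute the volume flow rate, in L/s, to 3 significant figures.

Q ≈ 34.1 L/s

Q = A·v = 0.00423 m² × 8.05 m/s = 0.0341 m³/s.
Converting: 0.0341 m³/s × 1000 = 34.1 L/s.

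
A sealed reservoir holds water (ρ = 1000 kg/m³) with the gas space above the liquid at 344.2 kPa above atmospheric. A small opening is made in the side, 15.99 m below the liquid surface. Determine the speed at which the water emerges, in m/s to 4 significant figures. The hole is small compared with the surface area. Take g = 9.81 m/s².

v ≈ 31.66 m/s

Take point 1 at the surface (v₁ ≈ 0) and point 2 at the hole (at atmospheric pressure). Bernoulli: P₁ + ρg h = P_atm + ½ρv₂².
With P₁ − P_atm = 344200 Pa, v₂ = √(2gh + 2ΔP/ρ) = √(2·9.81·15.99 + 2·344200/1000) = 31.66 m/s.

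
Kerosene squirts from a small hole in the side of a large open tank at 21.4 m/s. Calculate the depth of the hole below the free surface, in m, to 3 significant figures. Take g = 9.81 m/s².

For a small hole in a large open tank, ½v² = gh, giving h = v²/(2g).
h = 21.4²/(2·9.81) = 458/19.62 = 23.3 m.

h = 23.3 m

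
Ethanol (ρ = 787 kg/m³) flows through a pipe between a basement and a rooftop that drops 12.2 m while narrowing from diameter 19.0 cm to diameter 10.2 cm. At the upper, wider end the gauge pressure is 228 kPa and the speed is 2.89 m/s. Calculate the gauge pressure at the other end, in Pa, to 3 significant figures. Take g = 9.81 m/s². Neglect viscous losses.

Continuity gives A₁v₁ = A₂v₂, so v₂ = (284 cm²)/(81.7 cm²) × 2.89 m/s = 10.0 m/s.
Applying Bernoulli between the two ends and solving for P₂: P₂ = P₁ + ½ρ(v₁² − v₂²) − ρgΔh.
P₂ = 228000 + ½·787·(2.89² − 10.0²) − 787·9.81·(−12.2) = 228000 + (-36300) − (-94200) = 286000 Pa.

286000 Pa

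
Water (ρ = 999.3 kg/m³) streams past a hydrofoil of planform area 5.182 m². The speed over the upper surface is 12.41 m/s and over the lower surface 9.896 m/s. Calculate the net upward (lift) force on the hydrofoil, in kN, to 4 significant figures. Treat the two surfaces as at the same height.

145.2 kN

From P + ½ρv² = const at equal height, P_low − P_up = ½ρ(v_up² − v_low²).
ΔP = ½·999.3·(12.41² − 9.896²) = 28020 Pa.
Lift = ΔP · A = 28020 × 5.182 = 145200 N.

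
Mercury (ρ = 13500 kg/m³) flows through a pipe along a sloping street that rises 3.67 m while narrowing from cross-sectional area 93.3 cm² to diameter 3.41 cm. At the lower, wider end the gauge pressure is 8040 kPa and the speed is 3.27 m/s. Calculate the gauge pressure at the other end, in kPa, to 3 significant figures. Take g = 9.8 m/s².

P₂ = 93.7 kPa

The volume flow rate is constant, so v₂ = (A₁/A₂)v₁ = (93.3/9.13)·3.27 = 33.4 m/s.
Applying Bernoulli between the two ends and solving for P₂: P₂ = P₁ + ½ρ(v₁² − v₂²) − ρgΔh.
P₂ = 8040000 + ½·13500·(3.27² − 33.4²) − 13500·9.8·(+3.67) = 8040000 + (-7460000) − (486000) = 93700 Pa.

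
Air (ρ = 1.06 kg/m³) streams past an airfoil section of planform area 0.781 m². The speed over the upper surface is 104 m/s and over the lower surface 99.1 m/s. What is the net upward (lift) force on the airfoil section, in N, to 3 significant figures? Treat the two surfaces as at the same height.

F ≈ 412 N

From P + ½ρv² = const at equal height, P_low − P_up = ½ρ(v_up² − v_low²).
ΔP = ½·1.06·(104² − 99.1²) = 527 Pa.
Lift = ΔP · A = 527 × 0.781 = 412 N.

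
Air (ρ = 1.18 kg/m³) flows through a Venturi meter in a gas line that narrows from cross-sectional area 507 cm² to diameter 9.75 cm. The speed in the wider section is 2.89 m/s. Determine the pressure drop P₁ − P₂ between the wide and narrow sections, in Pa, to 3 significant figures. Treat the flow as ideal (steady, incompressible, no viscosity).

ΔP ≈ 222 Pa

By continuity, v₂ = v₁·A₁/A₂ = 2.89·(507/74.7) = 19.6 m/s.
Along the horizontal streamline, P + ½ρv² is constant.
P₁ − P₂ = ½·1.18·(19.6² − 2.89²) = ½·1.18·377 = 222 Pa.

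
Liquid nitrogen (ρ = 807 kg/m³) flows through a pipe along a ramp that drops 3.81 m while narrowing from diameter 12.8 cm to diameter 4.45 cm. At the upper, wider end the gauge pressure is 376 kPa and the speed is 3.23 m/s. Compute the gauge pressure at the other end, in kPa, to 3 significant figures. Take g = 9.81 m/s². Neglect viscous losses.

P₂ = 122 kPa

The volume flow rate is constant, so v₂ = (A₁/A₂)v₁ = (129/15.6)·3.23 = 26.7 m/s.
Applying Bernoulli between the two ends and solving for P₂: P₂ = P₁ + ½ρ(v₁² − v₂²) − ρgΔh.
P₂ = 376000 + ½·807·(3.23² − 26.7²) − 807·9.81·(−3.81) = 376000 + (-284000) − (-30200) = 122000 Pa.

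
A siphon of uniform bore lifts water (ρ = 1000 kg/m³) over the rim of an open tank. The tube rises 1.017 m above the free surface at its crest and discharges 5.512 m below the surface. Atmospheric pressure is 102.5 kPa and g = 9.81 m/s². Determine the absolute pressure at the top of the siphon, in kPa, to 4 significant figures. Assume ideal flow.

P_top = 38.45 kPa

Bernoulli surface→outlet gives ½v² = g·h_out, so v = √(2·9.81·5.512) = 10.40 m/s.
The bore is uniform, so the speed at the crest is the same v. Bernoulli surface→crest: P_atm = P_top + ½ρv² + ρg·h_top.
P_top = 102500 − ½·1000·10.40² − 1000·9.81·1.017 = 38450 Pa.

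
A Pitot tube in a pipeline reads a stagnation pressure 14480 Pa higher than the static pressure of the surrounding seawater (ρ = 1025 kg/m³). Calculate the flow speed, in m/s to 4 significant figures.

v ≈ 5.315 m/s

Bernoulli between the free stream and the stagnation point: ½ρv² = P_stag − P_static.
v = √(2ΔP/ρ) = √(2·14480/1025) = 5.315 m/s.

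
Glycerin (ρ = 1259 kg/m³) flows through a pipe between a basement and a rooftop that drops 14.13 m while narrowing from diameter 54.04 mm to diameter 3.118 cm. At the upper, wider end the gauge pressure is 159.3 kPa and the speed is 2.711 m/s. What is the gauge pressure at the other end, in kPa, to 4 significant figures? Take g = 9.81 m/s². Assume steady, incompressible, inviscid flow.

P₂ ≈ 296.7 kPa

Mass conservation (A₁v₁ = A₂v₂) gives v₂ = 2.711 × 22.94/7.636 = 8.143 m/s.
Bernoulli: P₁ + ½ρv₁² + ρg h₁ = P₂ + ½ρv₂² + ρg h₂, so P₂ = P₁ + ½ρ(v₁² − v₂²) − ρg(h₂ − h₁).
P₂ = 159300 + ½·1259·(2.711² − 8.143²) − 1259·9.81·(−14.13) = 159300 + (-37120) − (-174500) = 296700 Pa.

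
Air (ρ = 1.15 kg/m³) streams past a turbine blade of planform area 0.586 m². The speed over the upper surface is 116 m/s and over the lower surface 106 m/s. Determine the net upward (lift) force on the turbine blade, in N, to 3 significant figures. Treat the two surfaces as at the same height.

From P + ½ρv² = const at equal height, P_low − P_up = ½ρ(v_up² − v_low²).
ΔP = ½·1.15·(116² − 106²) = 1280 Pa.
Lift = ΔP · A = 1280 × 0.586 = 748 N.

748 N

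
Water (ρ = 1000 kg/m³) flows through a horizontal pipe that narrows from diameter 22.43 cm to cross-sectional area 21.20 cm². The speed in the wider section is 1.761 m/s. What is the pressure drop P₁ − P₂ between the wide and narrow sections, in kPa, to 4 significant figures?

Continuity gives A₁v₁ = A₂v₂, so v₂ = (395.1 cm²)/(21.20 cm²) × 1.761 m/s = 32.82 m/s.
Bernoulli (h₁ = h₂): P₁ − P₂ = ½ρ(v₂² − v₁²).
P₁ − P₂ = ½·1000·(32.82² − 1.761²) = ½·1000·1074 = 537100 Pa.

ΔP ≈ 537.1 kPa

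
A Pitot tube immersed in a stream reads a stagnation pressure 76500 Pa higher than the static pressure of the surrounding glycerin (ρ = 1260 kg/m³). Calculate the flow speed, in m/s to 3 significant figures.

At the stagnation point the flow is brought to rest, so Bernoulli gives P_stag − P_static = ½ρv².
v = √(2ΔP/ρ) = √(2·76500/1260) = 11.0 m/s.

11.0 m/s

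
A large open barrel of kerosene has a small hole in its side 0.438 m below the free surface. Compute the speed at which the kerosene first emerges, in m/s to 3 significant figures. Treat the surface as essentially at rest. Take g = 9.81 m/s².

v ≈ 2.93 m/s

Torricelli's result v = √(2gh) gives v = √(2·9.81·0.438) = 2.93 m/s.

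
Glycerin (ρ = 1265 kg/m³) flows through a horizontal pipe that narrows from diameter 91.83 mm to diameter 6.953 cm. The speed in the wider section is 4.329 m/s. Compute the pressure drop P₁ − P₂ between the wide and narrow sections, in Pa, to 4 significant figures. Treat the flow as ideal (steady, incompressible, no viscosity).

The volume flow rate is constant, so v₂ = (A₁/A₂)v₁ = (66.23/37.97)·4.329 = 7.551 m/s.
The pipe is horizontal, so Bernoulli reduces to P₁ + ½ρv₁² = P₂ + ½ρv₂².
P₁ − P₂ = ½·1265·(7.551² − 4.329²) = ½·1265·38.28 = 24210 Pa.

ΔP = 24210 Pa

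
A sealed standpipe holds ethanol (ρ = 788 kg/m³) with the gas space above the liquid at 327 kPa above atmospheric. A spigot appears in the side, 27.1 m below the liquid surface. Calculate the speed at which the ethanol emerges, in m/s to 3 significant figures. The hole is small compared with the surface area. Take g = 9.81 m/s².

v ≈ 36.9 m/s

Take point 1 at the surface (v₁ ≈ 0) and point 2 at the hole (at atmospheric pressure). Bernoulli: P₁ + ρg h = P_atm + ½ρv₂².
With P₁ − P_atm = 327000 Pa, v₂ = √(2gh + 2ΔP/ρ) = √(2·9.81·27.1 + 2·327000/788) = 36.9 m/s.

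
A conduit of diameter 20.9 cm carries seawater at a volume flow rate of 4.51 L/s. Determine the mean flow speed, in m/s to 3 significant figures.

v = 0.131 m/s

Q = 4.51 L/s = 0.00451 m³/s.
v = Q/A = 0.00451 / 0.0343 = 0.131 m/s.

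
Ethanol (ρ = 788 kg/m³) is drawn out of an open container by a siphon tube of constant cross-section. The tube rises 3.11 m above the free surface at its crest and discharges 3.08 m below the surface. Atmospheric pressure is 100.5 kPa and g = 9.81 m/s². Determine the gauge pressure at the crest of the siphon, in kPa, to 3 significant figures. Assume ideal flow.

The outlet speed comes from Torricelli: v = √(2g·3.08) = 7.77 m/s.
Continuity keeps v the same throughout the tube; from surface to crest, P_atm + 0 = P_top + ½ρv² + ρg·h_top.
P_top = 100500 − ½·788·7.77² − 788·9.81·3.11 = 52600 Pa. So P_gauge = P_top − P_atm = -47900 Pa.

P_gauge ≈ -47.9 kPa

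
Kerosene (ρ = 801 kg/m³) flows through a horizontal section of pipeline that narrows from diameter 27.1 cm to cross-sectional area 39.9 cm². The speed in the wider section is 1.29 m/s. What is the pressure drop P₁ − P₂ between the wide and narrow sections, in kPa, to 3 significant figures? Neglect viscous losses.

By continuity, v₂ = v₁·A₁/A₂ = 1.29·(577/39.9) = 18.6 m/s.
With no height change, Bernoulli's equation is P₁ + ½ρv₁² = P₂ + ½ρv₂².
P₁ − P₂ = ½·801·(18.6² − 1.29²) = ½·801·346 = 139000 Pa.

139 kPa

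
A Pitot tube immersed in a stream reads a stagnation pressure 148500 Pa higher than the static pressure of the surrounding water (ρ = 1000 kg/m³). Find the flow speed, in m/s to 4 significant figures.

At the stagnation point the flow is brought to rest, so Bernoulli gives P_stag − P_static = ½ρv².
v = √(2ΔP/ρ) = √(2·148500/1000) = 17.23 m/s.

v = 17.23 m/s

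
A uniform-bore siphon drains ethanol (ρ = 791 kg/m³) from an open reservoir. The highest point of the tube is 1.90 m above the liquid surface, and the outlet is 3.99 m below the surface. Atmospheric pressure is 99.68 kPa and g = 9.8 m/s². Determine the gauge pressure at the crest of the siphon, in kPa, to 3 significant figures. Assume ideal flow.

From the surface to the outlet (both open to atmosphere, surface at rest): v = √(2g·h_out) = √(2·9.8·3.99) = 8.84 m/s.
Continuity keeps v the same throughout the tube; from surface to crest, P_atm + 0 = P_top + ½ρv² + ρg·h_top.
P_top = 99680 − ½·791·8.84² − 791·9.8·1.90 = 54000 Pa. So P_gauge = P_top − P_atm = -45700 Pa.

-45.7 kPa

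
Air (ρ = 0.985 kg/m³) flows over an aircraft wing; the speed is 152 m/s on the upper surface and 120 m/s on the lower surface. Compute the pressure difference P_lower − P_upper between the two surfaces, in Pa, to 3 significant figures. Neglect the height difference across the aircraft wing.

ΔP ≈ 4290 Pa

With negligible Δh, P + ½ρv² is constant, so P_low − P_up = ½ρ(v_up² − v_low²).
ΔP = ½·0.985·(152² − 120²) = 4290 Pa.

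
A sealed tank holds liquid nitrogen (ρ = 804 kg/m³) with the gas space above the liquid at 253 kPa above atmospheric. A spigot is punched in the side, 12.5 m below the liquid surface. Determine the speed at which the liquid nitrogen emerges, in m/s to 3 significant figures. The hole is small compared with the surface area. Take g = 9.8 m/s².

Take point 1 at the surface (v₁ ≈ 0) and point 2 at the hole (at atmospheric pressure). Bernoulli: P₁ + ρg h = P_atm + ½ρv₂².
With P₁ − P_atm = 253000 Pa, v₂ = √(2gh + 2ΔP/ρ) = √(2·9.8·12.5 + 2·253000/804) = 29.6 m/s.

v = 29.6 m/s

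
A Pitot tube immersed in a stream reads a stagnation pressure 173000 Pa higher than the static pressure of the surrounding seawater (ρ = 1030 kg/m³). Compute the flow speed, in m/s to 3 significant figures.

Bernoulli between the free stream and the stagnation point: ½ρv² = P_stag − P_static.
v = √(2ΔP/ρ) = √(2·173000/1030) = 18.3 m/s.

v ≈ 18.3 m/s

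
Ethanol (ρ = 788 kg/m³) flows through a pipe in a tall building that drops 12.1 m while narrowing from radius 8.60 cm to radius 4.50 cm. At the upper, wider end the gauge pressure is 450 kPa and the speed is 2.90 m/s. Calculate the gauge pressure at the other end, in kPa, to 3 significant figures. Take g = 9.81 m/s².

Mass conservation (A₁v₁ = A₂v₂) gives v₂ = 2.90 × 232/63.6 = 10.6 m/s.
Applying Bernoulli between the two ends and solving for P₂: P₂ = P₁ + ½ρ(v₁² − v₂²) − ρgΔh.
P₂ = 450000 + ½·788·(2.90² − 10.6²) − 788·9.81·(−12.1) = 450000 + (-40900) − (-93500) = 503000 Pa.

P₂ ≈ 503 kPa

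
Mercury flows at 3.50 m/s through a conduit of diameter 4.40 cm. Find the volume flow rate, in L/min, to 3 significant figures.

Q = A·v = 0.00152 m² × 3.50 m/s = 0.00532 m³/s.
Converting: 0.00532 m³/s × 60000 = 319 L/min.

319 L/min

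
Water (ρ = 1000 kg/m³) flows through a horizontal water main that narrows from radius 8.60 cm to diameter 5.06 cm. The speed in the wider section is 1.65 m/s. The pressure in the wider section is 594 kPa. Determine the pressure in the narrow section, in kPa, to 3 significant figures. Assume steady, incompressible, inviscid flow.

P₂ ≈ 414 kPa

Continuity gives A₁v₁ = A₂v₂, so v₂ = (232 cm²)/(20.1 cm²) × 1.65 m/s = 19.1 m/s.
Bernoulli (h₁ = h₂): P₁ − P₂ = ½ρ(v₂² − v₁²).
P₂ = P₁ − ½ρ(v₂² − v₁²) = 594000 − ½·1000·(19.1² − 1.65²) = 594000 − 180000 = 414000 Pa.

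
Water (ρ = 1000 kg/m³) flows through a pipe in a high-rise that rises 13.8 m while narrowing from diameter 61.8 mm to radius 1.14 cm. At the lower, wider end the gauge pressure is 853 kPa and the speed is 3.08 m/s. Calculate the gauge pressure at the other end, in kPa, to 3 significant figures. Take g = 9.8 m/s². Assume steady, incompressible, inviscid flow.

Continuity gives A₁v₁ = A₂v₂, so v₂ = (30.0 cm²)/(4.08 cm²) × 3.08 m/s = 22.6 m/s.
Energy conservation along the streamline gives P₂ = P₁ − ½ρ(v₂² − v₁²) − ρg(h₂ − h₁).
P₂ = 853000 + ½·1000·(3.08² − 22.6²) − 1000·9.8·(+13.8) = 853000 + (-251000) − (135000) = 466000 Pa.

466 kPa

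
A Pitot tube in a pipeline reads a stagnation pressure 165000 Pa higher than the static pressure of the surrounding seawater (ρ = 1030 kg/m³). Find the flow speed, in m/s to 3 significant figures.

At the stagnation point the flow is brought to rest, so Bernoulli gives P_stag − P_static = ½ρv².
v = √(2ΔP/ρ) = √(2·165000/1030) = 17.9 m/s.

v = 17.9 m/s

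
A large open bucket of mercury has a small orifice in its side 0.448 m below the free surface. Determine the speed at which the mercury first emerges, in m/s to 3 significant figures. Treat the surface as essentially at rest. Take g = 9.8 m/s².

v = 2.96 m/s

The surface is effectively still and both ends are open, so ½v² = gh and v = √(2·9.8·0.448) = 2.96 m/s.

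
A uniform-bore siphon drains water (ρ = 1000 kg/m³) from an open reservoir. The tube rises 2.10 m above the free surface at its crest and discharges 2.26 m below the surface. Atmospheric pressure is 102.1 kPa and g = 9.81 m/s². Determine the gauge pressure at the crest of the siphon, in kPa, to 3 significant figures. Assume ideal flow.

P_gauge = -42.8 kPa

From the surface to the outlet (both open to atmosphere, surface at rest): v = √(2g·h_out) = √(2·9.81·2.26) = 6.66 m/s.
With constant cross-section the crest speed equals v; applying Bernoulli from the surface up to the crest, P_top = P_atm − ½ρv² − ρg·h_top.
P_top = 102100 − ½·1000·6.66² − 1000·9.81·2.10 = 59300 Pa. So P_gauge = P_top − P_atm = -42800 Pa.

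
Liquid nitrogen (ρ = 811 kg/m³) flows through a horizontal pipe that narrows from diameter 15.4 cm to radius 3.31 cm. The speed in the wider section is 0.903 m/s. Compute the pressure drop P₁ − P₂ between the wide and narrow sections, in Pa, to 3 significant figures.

ΔP ≈ 9350 Pa

By continuity, v₂ = v₁·A₁/A₂ = 0.903·(186/34.4) = 4.89 m/s.
Along the horizontal streamline, P + ½ρv² is constant.
P₁ − P₂ = ½·811·(4.89² − 0.903²) = ½·811·23.1 = 9350 Pa.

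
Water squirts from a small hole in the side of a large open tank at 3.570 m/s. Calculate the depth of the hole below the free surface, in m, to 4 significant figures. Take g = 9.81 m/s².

Torricelli: v = √(2gh), so h = v²/(2g).
h = 3.570²/(2·9.81) = 12.74/19.62 = 0.6496 m.

h ≈ 0.6496 m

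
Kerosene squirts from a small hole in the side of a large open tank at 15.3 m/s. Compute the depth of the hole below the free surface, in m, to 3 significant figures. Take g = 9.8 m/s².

Torricelli: v = √(2gh), so h = v²/(2g).
h = 15.3²/(2·9.8) = 234/19.60 = 11.9 m.

h ≈ 11.9 m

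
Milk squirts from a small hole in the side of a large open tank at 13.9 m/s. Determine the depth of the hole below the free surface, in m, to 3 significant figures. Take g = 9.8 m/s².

Inverting v = √(2gh) gives h = v² / 2g.
h = 13.9²/(2·9.8) = 193/19.60 = 9.86 m.

h = 9.86 m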